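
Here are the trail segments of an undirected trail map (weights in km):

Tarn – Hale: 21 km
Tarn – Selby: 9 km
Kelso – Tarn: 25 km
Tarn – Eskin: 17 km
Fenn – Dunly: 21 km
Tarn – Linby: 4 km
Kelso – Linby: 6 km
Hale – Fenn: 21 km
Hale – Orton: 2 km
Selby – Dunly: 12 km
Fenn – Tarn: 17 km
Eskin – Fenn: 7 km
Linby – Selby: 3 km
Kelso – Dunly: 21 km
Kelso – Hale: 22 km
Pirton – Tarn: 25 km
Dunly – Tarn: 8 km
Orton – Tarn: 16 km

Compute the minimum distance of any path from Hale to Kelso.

Candidate routes:
Hale–Tarn–Linby–Kelso: 21+4+6 = 31
Hale–Kelso: 22 = 22
Hale–Orton–Tarn–Linby–Kelso: 2+16+4+6 = 28
Cheapest is Hale–Kelso at 22 km.

22 km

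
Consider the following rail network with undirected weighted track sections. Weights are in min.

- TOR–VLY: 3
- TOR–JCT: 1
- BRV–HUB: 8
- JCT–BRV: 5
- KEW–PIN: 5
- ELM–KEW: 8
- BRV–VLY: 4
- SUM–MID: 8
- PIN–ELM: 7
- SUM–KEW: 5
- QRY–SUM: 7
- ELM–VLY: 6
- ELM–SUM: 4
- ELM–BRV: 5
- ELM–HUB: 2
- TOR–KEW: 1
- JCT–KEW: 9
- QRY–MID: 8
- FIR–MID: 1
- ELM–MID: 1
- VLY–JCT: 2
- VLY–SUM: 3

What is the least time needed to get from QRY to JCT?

Shortest distances from QRY:
QRY: 0
SUM: 7  (via QRY)
MID: 8  (via QRY)
FIR: 9  (via MID)
ELM: 9  (via MID)
VLY: 10  (via SUM)
HUB: 11  (via ELM)
KEW: 12  (via SUM)
JCT: 12  (via VLY)
Shortest route: QRY → SUM → VLY → JCT = 12 min.

12 min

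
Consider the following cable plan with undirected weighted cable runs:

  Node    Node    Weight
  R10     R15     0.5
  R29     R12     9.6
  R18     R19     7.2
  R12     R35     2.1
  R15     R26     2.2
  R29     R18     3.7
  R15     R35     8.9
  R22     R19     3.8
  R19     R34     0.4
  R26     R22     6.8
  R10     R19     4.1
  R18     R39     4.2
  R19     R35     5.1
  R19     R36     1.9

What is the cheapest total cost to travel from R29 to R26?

Settle nodes by increasing distance from R29:
R29: 0
R18: 3.7  (via R29)
R39: 7.9  (via R18)
R12: 9.6  (via R29)
R19: 10.9  (via R18)
R34: 11.3  (via R19)
R35: 11.7  (via R12)
R36: 12.8  (via R19)
R22: 14.7  (via R19)
R10: 15  (via R19)
R15: 15.5  (via R10)
R26: 17.7  (via R15)
Shortest route: R29–R18–R19–R10–R15–R26 = 17.7.

17.7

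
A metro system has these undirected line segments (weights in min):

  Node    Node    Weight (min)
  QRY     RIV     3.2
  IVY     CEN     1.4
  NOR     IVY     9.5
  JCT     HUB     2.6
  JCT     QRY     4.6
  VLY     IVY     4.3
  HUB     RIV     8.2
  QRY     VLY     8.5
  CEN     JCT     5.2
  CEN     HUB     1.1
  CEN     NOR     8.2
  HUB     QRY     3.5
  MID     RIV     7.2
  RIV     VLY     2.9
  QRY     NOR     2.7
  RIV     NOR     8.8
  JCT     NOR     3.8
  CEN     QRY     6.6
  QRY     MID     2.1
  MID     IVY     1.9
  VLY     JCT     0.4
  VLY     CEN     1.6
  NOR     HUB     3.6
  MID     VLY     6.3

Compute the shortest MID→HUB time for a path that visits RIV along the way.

Best MID to RIV: MID → QRY → RIV costing 5.3
Shortest RIV→HUB: RIV → VLY → CEN → HUB = 5.6
Total via RIV: 5.3 + 5.6 = 10.9 min.

10.9 min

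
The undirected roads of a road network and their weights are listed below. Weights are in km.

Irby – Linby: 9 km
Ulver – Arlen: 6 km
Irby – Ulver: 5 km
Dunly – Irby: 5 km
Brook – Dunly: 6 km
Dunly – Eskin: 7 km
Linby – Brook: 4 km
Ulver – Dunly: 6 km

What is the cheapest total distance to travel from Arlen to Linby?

Shortest distances from Arlen:
Arlen: 0
Ulver: 6  (via Arlen)
Irby: 11  (via Ulver)
Dunly: 12  (via Ulver)
Brook: 18  (via Dunly)
Eskin: 19  (via Dunly)
Linby: 20  (via Irby)
Shortest route: Arlen–Ulver–Irby–Linby = 20 km.

20 km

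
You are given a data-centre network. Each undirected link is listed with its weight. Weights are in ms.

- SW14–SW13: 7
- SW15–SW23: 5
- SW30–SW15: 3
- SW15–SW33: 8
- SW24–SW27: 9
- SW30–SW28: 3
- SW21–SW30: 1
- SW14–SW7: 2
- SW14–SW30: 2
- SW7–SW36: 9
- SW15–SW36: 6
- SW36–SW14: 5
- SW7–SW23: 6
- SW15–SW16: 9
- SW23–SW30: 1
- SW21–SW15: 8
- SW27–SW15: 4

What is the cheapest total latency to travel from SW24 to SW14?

18 ms

Enumerating some paths:
SW24 → SW27 → SW15 → SW30 → SW14: 9+4+3+2 = 18
SW24 → SW27 → SW15 → SW23 → SW30 → SW14: 9+4+5+1+2 = 21
The minimum is 18 ms via SW24 → SW27 → SW15 → SW30 → SW14.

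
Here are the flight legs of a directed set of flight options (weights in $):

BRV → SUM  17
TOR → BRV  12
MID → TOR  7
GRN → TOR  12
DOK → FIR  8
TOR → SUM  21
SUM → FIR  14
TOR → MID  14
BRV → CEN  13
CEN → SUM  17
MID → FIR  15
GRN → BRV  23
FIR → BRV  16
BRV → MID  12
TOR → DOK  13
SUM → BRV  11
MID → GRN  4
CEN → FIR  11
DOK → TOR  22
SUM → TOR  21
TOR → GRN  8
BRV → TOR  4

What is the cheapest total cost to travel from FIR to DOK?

$33

Settle nodes by increasing distance from FIR:
FIR: 0
BRV: 16  (via FIR)
TOR: 20  (via BRV)
MID: 28  (via BRV)
GRN: 28  (via TOR)
CEN: 29  (via BRV)
DOK: 33  (via TOR)
Shortest route: FIR–BRV–TOR–DOK = $33.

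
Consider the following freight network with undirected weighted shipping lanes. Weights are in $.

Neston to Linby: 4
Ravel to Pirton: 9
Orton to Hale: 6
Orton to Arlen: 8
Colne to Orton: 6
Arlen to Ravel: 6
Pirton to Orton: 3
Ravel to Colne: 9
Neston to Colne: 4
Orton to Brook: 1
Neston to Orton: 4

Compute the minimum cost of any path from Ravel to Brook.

Settle nodes by increasing distance from Ravel:
Ravel: 0
Arlen: 6  (via Ravel)
Colne: 9  (via Ravel)
Pirton: 9  (via Ravel)
Orton: 12  (via Pirton)
Neston: 13  (via Colne)
Brook: 13  (via Orton)
Shortest route: Ravel–Pirton–Orton–Brook = $13.

$13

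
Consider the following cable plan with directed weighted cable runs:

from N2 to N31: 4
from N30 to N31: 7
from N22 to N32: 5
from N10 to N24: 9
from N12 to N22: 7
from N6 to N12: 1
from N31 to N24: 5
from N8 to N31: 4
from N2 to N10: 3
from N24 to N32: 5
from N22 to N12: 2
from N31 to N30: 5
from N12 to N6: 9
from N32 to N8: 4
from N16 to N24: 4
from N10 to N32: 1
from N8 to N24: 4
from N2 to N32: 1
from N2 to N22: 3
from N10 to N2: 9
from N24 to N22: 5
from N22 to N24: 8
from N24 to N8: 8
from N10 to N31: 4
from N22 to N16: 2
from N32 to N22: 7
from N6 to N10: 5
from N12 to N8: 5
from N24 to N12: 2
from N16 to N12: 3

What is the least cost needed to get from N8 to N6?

Running Dijkstra from N8:
N8: 0
N31: 4  (via N8)
N24: 4  (via N8)
N12: 6  (via N24)
N22: 9  (via N24)
N30: 9  (via N31)
N32: 9  (via N24)
N16: 11  (via N22)
N6: 15  (via N12)
Shortest route: N8–N24–N12–N6 = 15.

15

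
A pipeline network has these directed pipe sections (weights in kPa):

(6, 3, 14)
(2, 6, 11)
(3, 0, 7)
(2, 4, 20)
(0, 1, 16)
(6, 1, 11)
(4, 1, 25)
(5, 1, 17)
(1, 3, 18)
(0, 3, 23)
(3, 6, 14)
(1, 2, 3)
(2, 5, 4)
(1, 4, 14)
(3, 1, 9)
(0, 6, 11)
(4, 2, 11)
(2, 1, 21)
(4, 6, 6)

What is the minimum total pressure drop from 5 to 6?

Shortest distances from 5:
5: 0
1: 17  (via 5)
2: 20  (via 1)
4: 31  (via 1)
6: 31  (via 2)
Shortest route: 5–1–2–6 = 31 kPa.

31 kPa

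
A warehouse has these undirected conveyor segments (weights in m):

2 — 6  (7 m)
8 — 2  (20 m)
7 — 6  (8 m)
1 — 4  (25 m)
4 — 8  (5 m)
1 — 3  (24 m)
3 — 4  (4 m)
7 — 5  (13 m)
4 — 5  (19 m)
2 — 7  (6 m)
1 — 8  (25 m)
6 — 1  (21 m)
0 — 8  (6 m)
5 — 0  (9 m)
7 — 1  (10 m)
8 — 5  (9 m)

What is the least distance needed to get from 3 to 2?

29 m

Settle nodes by increasing distance from 3:
3: 0
4: 4  (via 3)
8: 9  (via 4)
0: 15  (via 8)
5: 18  (via 8)
1: 24  (via 3)
2: 29  (via 8)
Shortest route: 3–4–8–2 = 29 m.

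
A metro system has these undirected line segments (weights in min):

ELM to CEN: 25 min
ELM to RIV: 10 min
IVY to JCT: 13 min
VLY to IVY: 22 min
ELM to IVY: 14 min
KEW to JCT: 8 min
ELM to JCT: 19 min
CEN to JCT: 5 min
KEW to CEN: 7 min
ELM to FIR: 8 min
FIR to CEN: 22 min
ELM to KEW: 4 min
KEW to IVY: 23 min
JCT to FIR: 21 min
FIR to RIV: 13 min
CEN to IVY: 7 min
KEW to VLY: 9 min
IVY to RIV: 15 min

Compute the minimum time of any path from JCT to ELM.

Running Dijkstra from JCT:
JCT: 0
CEN: 5  (via JCT)
KEW: 8  (via JCT)
IVY: 12  (via CEN)
ELM: 12  (via KEW)
Shortest route: JCT–KEW–ELM = 12 min.

12 min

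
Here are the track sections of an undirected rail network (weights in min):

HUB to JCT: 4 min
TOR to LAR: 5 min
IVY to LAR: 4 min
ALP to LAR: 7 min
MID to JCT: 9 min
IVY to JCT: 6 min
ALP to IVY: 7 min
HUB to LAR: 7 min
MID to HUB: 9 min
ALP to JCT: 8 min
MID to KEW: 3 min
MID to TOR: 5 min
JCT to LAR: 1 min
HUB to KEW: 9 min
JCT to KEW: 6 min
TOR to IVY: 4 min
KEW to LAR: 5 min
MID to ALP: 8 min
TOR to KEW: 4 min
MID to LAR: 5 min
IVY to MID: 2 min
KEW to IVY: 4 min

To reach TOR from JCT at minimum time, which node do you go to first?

Compare a few routes:
JCT–KEW–TOR: 6+4 = 10
JCT–LAR–KEW–TOR: 1+5+4 = 10
JCT–LAR–TOR: 1+5 = 6
JCT–LAR–IVY–TOR: 1+4+4 = 9
The minimum is 6 min via JCT–LAR–TOR.
So from JCT the first move is to LAR.

LAR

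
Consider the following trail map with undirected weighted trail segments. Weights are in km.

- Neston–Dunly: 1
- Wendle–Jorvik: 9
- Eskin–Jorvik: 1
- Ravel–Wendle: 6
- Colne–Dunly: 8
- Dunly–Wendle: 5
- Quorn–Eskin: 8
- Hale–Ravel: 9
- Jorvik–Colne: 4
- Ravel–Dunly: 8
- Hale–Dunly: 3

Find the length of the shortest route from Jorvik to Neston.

Shortest distances from Jorvik:
Jorvik: 0
Eskin: 1  (via Jorvik)
Colne: 4  (via Jorvik)
Wendle: 9  (via Jorvik)
Quorn: 9  (via Eskin)
Dunly: 12  (via Colne)
Neston: 13  (via Dunly)
Shortest route: Jorvik–Colne–Dunly–Neston = 13 km.

13 km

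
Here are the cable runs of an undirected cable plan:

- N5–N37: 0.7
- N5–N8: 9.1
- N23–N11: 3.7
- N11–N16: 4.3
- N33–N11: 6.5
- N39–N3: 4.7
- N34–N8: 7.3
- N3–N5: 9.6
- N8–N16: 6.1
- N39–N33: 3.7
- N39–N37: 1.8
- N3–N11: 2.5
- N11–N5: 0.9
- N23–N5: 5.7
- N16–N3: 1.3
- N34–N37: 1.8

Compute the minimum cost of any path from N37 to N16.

5.4

Enumerating some paths:
N37–N5–N11–N3–N16: 0.7+0.9+2.5+1.3 = 5.4
N37–N5–N11–N16: 0.7+0.9+4.3 = 5.9
Cheapest is N37–N5–N11–N3–N16 at 5.4.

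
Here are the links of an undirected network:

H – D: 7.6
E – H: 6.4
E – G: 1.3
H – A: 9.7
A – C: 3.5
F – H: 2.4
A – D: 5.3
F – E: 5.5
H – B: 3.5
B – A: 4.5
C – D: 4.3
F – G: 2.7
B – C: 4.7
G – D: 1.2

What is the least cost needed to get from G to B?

8.6

Settle nodes by increasing distance from G:
G: 0
D: 1.2  (via G)
E: 1.3  (via G)
F: 2.7  (via G)
H: 5.1  (via F)
C: 5.5  (via D)
A: 6.5  (via D)
B: 8.6  (via H)
Shortest route: G → F → H → B = 8.6.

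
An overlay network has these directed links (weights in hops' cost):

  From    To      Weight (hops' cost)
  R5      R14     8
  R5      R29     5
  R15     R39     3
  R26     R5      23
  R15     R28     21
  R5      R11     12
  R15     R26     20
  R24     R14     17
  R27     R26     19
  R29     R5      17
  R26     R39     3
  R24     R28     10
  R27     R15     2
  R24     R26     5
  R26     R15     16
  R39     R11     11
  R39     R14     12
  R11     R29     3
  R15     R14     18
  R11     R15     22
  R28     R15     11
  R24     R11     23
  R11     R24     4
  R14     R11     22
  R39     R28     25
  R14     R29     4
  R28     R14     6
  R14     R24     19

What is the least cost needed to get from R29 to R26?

38 hops' cost

Compare a few routes:
R29 - R5 - R14 - R24 - R26: 17+8+19+5 = 49
R29 - R5 - R11 - R24 - R26: 17+12+4+5 = 38
R29 - R5 - R14 - R11 - R24 - R26: 17+8+22+4+5 = 56
The minimum is 38 hops' cost via R29 - R5 - R11 - R24 - R26.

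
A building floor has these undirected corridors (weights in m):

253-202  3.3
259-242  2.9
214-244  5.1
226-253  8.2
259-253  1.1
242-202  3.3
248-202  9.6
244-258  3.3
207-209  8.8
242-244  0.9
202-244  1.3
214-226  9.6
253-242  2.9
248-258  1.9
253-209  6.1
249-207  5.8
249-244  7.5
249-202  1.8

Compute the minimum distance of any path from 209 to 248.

Running Dijkstra from 209:
209: 0
253: 6.1  (via 209)
259: 7.2  (via 253)
207: 8.8  (via 209)
242: 9  (via 253)
202: 9.4  (via 253)
244: 9.9  (via 242)
249: 11.2  (via 202)
258: 13.2  (via 244)
226: 14.3  (via 253)
214: 15  (via 244)
248: 15.1  (via 258)
Shortest route: 209–253–242–244–258–248 = 15.1 m.

15.1 m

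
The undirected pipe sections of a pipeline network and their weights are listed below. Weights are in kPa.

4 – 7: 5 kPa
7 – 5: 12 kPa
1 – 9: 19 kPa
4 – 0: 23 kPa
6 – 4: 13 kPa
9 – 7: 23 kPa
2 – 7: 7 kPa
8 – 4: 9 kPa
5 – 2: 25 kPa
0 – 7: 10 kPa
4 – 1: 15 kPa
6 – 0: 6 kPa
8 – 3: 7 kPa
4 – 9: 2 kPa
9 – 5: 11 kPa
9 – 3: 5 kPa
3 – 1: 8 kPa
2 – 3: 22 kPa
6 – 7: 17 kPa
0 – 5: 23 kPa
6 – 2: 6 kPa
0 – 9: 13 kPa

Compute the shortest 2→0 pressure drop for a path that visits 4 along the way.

Best 2 to 4: 2–7–4 costing 12
Best 4 to 0: 4–9–0 costing 15
Total via 4: 12 + 15 = 27 kPa.

27 kPa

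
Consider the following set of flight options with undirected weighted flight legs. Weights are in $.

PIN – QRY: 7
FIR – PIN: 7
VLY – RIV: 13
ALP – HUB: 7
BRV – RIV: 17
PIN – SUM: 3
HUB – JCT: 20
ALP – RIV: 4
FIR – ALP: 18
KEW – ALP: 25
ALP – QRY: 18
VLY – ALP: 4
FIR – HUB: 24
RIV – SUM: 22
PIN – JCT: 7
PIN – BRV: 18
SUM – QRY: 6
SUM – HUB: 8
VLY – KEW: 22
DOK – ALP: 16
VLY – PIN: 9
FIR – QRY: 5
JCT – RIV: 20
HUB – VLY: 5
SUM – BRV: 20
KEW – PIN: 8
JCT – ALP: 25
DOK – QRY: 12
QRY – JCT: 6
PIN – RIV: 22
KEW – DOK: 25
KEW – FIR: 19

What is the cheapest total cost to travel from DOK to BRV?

$37

Shortest distances from DOK:
DOK: 0
QRY: 12  (via DOK)
ALP: 16  (via DOK)
FIR: 17  (via QRY)
JCT: 18  (via QRY)
SUM: 18  (via QRY)
PIN: 19  (via QRY)
RIV: 20  (via ALP)
VLY: 20  (via ALP)
HUB: 23  (via ALP)
KEW: 25  (via DOK)
BRV: 37  (via PIN)
Shortest route: DOK → QRY → PIN → BRV = $37.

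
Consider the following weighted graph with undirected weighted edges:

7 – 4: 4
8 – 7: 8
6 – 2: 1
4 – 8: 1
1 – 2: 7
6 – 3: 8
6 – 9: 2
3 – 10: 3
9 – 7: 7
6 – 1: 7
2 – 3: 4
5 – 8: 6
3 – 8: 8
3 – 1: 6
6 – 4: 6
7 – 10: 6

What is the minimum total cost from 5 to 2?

Compare a few routes:
5 - 8 - 4 - 7 - 9 - 6 - 2: 6+1+4+7+2+1 = 21
5 - 8 - 3 - 6 - 2: 6+8+8+1 = 23
5 - 8 - 4 - 6 - 2: 6+1+6+1 = 14
5 - 8 - 3 - 2: 6+8+4 = 18
Cheapest is 5 - 8 - 4 - 6 - 2 at 14.

14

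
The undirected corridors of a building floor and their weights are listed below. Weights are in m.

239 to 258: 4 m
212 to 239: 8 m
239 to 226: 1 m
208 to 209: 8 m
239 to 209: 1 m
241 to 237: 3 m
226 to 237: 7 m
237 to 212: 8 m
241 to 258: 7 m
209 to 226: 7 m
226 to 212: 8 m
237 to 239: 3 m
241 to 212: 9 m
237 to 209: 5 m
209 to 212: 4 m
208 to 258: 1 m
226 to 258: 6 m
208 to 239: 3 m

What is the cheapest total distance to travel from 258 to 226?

Enumerating some paths:
258 - 208 - 209 - 239 - 226: 1+8+1+1 = 11
258 - 226: 6 = 6
258 - 239 - 226: 4+1 = 5
Cheapest is 258 - 239 - 226 at 5 m.

5 m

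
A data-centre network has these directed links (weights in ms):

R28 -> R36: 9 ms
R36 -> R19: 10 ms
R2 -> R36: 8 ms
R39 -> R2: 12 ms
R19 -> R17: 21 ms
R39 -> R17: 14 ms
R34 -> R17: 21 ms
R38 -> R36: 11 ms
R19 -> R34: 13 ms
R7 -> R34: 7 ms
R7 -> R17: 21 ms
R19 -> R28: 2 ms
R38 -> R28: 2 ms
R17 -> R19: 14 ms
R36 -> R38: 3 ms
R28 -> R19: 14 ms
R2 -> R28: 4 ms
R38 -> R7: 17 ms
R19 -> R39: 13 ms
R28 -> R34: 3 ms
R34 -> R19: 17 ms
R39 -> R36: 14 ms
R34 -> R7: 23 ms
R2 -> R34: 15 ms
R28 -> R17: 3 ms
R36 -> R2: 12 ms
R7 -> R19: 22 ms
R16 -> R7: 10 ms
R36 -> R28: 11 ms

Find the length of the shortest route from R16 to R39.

Candidate routes:
R16–R7–R17–R19–R39: 10+21+14+13 = 58
R16–R7–R19–R39: 10+22+13 = 45
R16–R7–R34–R19–R39: 10+7+17+13 = 47
Cheapest is R16–R7–R19–R39 at 45 ms.

45 ms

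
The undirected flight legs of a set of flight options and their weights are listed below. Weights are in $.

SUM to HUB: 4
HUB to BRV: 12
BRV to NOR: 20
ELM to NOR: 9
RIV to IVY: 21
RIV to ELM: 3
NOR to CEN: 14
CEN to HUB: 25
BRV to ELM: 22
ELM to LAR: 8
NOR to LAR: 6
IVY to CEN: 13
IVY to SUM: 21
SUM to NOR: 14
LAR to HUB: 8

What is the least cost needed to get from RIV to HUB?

$19

Compare a few routes:
RIV - ELM - LAR - HUB: 3+8+8 = 19
RIV - ELM - NOR - LAR - HUB: 3+9+6+8 = 26
Cheapest is RIV - ELM - LAR - HUB at $19.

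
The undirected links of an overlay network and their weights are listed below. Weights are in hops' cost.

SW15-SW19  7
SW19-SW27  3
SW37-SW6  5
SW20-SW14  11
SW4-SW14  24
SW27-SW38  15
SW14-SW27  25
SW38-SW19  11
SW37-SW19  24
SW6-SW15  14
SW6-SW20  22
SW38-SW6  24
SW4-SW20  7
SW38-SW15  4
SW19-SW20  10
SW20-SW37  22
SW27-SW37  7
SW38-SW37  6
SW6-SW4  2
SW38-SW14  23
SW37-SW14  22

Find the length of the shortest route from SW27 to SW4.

Compare a few routes:
SW27 → SW19 → SW15 → SW6 → SW4: 3+7+14+2 = 26
SW27 → SW19 → SW20 → SW4: 3+10+7 = 20
SW27 → SW37 → SW6 → SW4: 7+5+2 = 14
SW27 → SW19 → SW38 → SW37 → SW6 → SW4: 3+11+6+5+2 = 27
The minimum is 14 hops' cost via SW27 → SW37 → SW6 → SW4.

14 hops' cost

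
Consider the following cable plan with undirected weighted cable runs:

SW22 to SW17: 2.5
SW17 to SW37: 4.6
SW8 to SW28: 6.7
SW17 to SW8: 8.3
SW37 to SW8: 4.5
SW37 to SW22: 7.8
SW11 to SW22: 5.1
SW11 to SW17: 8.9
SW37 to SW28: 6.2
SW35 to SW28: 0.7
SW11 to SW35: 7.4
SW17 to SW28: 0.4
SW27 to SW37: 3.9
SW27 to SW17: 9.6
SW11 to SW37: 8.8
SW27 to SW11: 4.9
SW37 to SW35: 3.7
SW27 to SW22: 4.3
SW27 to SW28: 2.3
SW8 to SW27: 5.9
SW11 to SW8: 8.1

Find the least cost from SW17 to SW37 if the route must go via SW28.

4.8

Shortest SW17→SW28: SW17–SW28 = 0.4
Shortest SW28→SW37: SW28–SW35–SW37 = 4.4
Total via SW28: 0.4 + 4.4 = 4.8.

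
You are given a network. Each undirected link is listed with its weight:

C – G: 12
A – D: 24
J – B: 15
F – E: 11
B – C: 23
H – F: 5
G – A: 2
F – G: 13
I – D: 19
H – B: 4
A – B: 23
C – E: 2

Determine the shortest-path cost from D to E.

Enumerating some paths:
D - A - B - C - E: 24+23+23+2 = 72
D - A - G - F - E: 24+2+13+11 = 50
D - A - B - H - F - E: 24+23+4+5+11 = 67
D - A - G - C - E: 24+2+12+2 = 40
The minimum is 40 via D - A - G - C - E.

40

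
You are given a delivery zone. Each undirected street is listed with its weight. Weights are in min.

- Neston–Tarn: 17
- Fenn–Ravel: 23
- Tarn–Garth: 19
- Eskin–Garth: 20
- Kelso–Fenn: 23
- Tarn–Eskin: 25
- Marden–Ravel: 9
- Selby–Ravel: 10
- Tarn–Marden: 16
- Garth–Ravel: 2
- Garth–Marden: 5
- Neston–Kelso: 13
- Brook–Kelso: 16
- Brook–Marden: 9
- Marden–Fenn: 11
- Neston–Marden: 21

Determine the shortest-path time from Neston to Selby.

Shortest distances from Neston:
Neston: 0
Kelso: 13  (via Neston)
Tarn: 17  (via Neston)
Marden: 21  (via Neston)
Garth: 26  (via Marden)
Ravel: 28  (via Garth)
Brook: 29  (via Kelso)
Fenn: 32  (via Marden)
Selby: 38  (via Ravel)
Shortest route: Neston–Marden–Garth–Ravel–Selby = 38 min.

38 min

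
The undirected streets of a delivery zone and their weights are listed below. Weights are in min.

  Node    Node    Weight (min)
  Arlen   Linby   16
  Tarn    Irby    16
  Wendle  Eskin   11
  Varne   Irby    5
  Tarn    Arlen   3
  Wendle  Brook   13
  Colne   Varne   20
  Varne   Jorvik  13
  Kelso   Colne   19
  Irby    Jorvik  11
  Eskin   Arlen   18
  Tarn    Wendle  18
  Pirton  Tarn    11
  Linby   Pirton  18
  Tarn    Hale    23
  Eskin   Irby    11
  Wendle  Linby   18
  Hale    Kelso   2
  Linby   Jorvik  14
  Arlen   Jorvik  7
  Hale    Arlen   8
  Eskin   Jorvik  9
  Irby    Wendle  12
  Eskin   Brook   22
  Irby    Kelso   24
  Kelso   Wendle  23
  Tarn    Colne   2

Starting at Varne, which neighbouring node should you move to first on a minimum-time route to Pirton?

Irby

Compare a few routes:
Varne → Irby → Tarn → Pirton: 5+16+11 = 32
Varne → Colne → Tarn → Pirton: 20+2+11 = 33
The minimum is 32 min via Varne → Irby → Tarn → Pirton.
So from Varne the first move is to Irby.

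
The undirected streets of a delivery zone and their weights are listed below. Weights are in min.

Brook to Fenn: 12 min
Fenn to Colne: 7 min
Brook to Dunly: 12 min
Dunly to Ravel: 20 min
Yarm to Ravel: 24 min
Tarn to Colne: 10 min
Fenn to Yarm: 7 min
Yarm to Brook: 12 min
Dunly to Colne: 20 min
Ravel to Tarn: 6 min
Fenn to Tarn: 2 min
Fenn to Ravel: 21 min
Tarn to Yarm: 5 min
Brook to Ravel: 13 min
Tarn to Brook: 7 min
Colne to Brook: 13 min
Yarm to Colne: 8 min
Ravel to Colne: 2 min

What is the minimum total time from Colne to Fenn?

Settle nodes by increasing distance from Colne:
Colne: 0
Ravel: 2  (via Colne)
Fenn: 7  (via Colne)
Shortest route: Colne–Fenn = 7 min.

7 min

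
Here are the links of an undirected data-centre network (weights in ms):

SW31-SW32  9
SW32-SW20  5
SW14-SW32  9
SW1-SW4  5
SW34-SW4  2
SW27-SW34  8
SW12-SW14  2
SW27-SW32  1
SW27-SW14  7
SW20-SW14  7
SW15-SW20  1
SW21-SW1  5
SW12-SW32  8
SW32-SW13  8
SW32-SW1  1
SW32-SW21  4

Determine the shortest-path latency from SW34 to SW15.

14 ms

Settle nodes by increasing distance from SW34:
SW34: 0
SW4: 2  (via SW34)
SW1: 7  (via SW4)
SW27: 8  (via SW34)
SW32: 8  (via SW1)
SW21: 12  (via SW1)
SW20: 13  (via SW32)
SW15: 14  (via SW20)
Shortest route: SW34–SW4–SW1–SW32–SW20–SW15 = 14 ms.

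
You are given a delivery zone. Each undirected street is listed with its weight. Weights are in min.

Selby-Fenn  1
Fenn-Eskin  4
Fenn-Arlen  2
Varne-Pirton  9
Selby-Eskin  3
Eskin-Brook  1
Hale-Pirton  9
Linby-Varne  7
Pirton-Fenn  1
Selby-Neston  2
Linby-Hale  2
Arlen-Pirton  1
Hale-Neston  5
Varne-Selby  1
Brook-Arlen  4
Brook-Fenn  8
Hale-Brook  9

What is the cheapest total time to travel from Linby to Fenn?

9 min

Candidate routes:
Linby → Hale → Pirton → Arlen → Fenn: 2+9+1+2 = 14
Linby → Hale → Pirton → Fenn: 2+9+1 = 12
Linby → Hale → Neston → Selby → Fenn: 2+5+2+1 = 10
Linby → Varne → Selby → Fenn: 7+1+1 = 9
Cheapest is Linby → Varne → Selby → Fenn at 9 min.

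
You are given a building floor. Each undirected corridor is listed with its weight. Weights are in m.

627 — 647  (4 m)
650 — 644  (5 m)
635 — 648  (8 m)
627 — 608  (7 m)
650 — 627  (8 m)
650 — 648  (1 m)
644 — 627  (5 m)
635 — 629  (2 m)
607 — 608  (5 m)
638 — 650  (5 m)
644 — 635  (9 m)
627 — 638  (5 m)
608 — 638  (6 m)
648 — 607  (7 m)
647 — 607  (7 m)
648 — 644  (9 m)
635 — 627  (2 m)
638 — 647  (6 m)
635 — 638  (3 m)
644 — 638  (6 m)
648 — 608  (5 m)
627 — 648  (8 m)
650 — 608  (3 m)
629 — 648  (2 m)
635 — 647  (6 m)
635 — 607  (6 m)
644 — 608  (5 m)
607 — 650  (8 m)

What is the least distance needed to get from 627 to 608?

Shortest distances from 627:
627: 0
635: 2  (via 627)
647: 4  (via 627)
629: 4  (via 635)
644: 5  (via 627)
638: 5  (via 627)
648: 6  (via 629)
650: 7  (via 648)
608: 7  (via 627)
Shortest route: 627 → 608 = 7 m.

7 m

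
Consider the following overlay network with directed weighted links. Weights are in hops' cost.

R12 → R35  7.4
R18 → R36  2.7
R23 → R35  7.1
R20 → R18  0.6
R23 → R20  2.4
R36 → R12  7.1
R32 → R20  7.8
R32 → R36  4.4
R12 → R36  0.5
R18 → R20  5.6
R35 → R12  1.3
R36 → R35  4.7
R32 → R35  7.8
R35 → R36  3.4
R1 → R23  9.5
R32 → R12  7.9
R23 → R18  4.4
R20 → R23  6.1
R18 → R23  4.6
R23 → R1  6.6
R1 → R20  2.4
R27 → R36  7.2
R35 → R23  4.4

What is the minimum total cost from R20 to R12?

9.3 hops' cost

Settle nodes by increasing distance from R20:
R20: 0
R18: 0.6  (via R20)
R36: 3.3  (via R18)
R23: 5.2  (via R18)
R35: 8  (via R36)
R12: 9.3  (via R35)
Shortest route: R20–R18–R36–R35–R12 = 9.3 hops' cost.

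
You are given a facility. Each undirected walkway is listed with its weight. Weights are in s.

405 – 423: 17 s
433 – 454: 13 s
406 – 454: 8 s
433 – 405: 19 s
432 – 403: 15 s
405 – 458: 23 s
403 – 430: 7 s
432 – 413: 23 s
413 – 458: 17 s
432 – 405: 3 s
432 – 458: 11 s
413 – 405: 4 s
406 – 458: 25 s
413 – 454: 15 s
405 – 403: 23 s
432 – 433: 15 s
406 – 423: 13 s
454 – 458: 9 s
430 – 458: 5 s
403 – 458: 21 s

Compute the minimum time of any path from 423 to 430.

Candidate routes:
423 → 406 → 454 → 458 → 430: 13+8+9+5 = 35
423 → 405 → 432 → 403 → 430: 17+3+15+7 = 42
423 → 405 → 432 → 458 → 430: 17+3+11+5 = 36
423 → 406 → 458 → 430: 13+25+5 = 43
Cheapest is 423 → 406 → 454 → 458 → 430 at 35 s.

35 s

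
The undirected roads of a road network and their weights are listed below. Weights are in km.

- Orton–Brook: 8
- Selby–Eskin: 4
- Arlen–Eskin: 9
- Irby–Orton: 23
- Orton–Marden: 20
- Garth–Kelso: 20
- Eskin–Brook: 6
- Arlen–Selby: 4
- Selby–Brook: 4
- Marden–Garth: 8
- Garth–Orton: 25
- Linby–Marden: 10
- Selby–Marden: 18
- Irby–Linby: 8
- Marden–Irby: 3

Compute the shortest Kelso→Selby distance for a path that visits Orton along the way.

Shortest Kelso→Orton: Kelso–Garth–Orton = 45
Shortest Orton→Selby: Orton–Brook–Selby = 12
Total via Orton: 45 + 12 = 57 km.

57 km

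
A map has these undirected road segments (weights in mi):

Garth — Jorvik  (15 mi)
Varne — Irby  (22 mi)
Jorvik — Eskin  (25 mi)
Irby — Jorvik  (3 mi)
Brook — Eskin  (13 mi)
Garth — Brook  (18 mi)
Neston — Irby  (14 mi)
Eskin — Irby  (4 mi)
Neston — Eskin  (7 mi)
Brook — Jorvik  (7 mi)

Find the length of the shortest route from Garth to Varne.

40 mi

Shortest distances from Garth:
Garth: 0
Jorvik: 15  (via Garth)
Brook: 18  (via Garth)
Irby: 18  (via Jorvik)
Eskin: 22  (via Irby)
Neston: 29  (via Eskin)
Varne: 40  (via Irby)
Shortest route: Garth–Jorvik–Irby–Varne = 40 mi.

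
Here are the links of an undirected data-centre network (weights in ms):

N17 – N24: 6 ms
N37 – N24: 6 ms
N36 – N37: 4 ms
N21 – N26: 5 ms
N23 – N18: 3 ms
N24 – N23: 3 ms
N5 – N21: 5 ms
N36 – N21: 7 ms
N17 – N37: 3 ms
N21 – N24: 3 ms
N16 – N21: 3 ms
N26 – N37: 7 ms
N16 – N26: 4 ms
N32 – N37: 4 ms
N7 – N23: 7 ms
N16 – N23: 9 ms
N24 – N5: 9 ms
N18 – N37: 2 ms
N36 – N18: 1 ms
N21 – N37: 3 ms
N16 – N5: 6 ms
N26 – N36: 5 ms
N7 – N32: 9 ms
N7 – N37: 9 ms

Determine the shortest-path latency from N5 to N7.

Settle nodes by increasing distance from N5:
N5: 0
N21: 5  (via N5)
N16: 6  (via N5)
N24: 8  (via N21)
N37: 8  (via N21)
N18: 10  (via N37)
N26: 10  (via N21)
N17: 11  (via N37)
N36: 11  (via N18)
N23: 11  (via N24)
N32: 12  (via N37)
N7: 17  (via N37)
Shortest route: N5–N21–N37–N7 = 17 ms.

17 ms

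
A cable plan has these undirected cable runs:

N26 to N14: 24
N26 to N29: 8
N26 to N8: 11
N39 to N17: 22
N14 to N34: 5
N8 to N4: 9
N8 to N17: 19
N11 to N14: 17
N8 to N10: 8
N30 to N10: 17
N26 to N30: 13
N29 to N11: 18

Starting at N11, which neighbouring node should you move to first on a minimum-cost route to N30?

N29

Candidate routes:
N11 → N14 → N26 → N30: 17+24+13 = 54
N11 → N29 → N26 → N8 → N10 → N30: 18+8+11+8+17 = 62
N11 → N29 → N26 → N30: 18+8+13 = 39
N11 → N14 → N26 → N8 → N10 → N30: 17+24+11+8+17 = 77
Cheapest is N11 → N29 → N26 → N30 at 39.
So from N11 the first move is to N29.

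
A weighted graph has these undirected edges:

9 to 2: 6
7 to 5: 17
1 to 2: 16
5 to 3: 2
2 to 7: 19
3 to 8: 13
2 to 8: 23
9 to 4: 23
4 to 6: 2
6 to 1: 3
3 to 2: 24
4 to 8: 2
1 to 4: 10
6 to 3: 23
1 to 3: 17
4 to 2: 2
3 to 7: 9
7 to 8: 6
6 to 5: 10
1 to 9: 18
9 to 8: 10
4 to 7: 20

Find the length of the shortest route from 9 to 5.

20

Settle nodes by increasing distance from 9:
9: 0
2: 6  (via 9)
4: 8  (via 2)
6: 10  (via 4)
8: 10  (via 9)
1: 13  (via 6)
7: 16  (via 8)
5: 20  (via 6)
Shortest route: 9–2–4–6–5 = 20.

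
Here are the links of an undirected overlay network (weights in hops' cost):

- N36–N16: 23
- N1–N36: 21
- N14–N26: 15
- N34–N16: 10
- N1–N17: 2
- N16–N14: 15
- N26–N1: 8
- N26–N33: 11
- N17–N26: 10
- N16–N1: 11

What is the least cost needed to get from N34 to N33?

40 hops' cost

Running Dijkstra from N34:
N34: 0
N16: 10  (via N34)
N1: 21  (via N16)
N17: 23  (via N1)
N14: 25  (via N16)
N26: 29  (via N1)
N36: 33  (via N16)
N33: 40  (via N26)
Shortest route: N34 → N16 → N1 → N26 → N33 = 40 hops' cost.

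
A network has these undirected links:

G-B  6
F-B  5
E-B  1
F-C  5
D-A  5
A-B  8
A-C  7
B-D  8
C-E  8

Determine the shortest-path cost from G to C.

15

Compare a few routes:
G–B–D–A–C: 6+8+5+7 = 26
G–B–A–C: 6+8+7 = 21
G–B–E–C: 6+1+8 = 15
G–B–F–C: 6+5+5 = 16
The minimum is 15 via G–B–E–C.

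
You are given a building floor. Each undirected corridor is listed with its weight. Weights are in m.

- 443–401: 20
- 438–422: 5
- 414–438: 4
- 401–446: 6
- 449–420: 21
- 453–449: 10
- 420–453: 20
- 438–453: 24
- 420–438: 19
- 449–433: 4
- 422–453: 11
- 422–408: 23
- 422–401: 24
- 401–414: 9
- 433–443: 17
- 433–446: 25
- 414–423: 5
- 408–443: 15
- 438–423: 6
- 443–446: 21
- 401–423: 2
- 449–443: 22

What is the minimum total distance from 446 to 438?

Shortest distances from 446:
446: 0
401: 6  (via 446)
423: 8  (via 401)
414: 13  (via 423)
438: 14  (via 423)
Shortest route: 446 → 401 → 423 → 438 = 14 m.

14 m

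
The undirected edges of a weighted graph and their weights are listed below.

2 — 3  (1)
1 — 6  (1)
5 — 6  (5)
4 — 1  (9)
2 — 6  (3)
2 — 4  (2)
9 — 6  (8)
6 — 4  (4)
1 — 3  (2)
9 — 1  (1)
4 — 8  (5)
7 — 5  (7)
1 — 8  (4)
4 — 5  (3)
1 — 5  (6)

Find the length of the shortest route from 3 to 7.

Candidate routes:
3–2–4–5–7: 1+2+3+7 = 13
3–1–5–7: 2+6+7 = 15
The minimum is 13 via 3–2–4–5–7.

13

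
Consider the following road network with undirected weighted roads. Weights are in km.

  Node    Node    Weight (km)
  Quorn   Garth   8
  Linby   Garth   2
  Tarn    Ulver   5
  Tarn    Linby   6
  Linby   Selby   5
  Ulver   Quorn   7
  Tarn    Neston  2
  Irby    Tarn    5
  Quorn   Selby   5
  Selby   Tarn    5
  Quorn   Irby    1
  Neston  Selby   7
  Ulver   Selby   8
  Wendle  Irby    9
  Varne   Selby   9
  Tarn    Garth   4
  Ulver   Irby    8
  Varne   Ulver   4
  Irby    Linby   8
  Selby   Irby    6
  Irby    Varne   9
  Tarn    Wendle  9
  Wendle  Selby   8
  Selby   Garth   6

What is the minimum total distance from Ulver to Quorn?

Settle nodes by increasing distance from Ulver:
Ulver: 0
Varne: 4  (via Ulver)
Tarn: 5  (via Ulver)
Neston: 7  (via Tarn)
Quorn: 7  (via Ulver)
Shortest route: Ulver → Quorn = 7 km.

7 km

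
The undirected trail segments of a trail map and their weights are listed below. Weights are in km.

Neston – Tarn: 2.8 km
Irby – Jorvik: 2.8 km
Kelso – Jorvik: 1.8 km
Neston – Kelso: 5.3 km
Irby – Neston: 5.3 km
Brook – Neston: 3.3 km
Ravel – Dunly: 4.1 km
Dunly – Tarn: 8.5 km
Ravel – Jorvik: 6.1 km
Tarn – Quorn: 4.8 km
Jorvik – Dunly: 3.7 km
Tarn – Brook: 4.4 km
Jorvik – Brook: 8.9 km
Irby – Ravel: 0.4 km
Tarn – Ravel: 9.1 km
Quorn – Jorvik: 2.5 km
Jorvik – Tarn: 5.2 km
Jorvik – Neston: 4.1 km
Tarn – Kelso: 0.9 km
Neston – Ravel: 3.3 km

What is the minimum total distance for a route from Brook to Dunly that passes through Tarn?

10.8 km

Best Brook to Tarn: Brook → Tarn costing 4.4
Best Tarn to Dunly: Tarn → Kelso → Jorvik → Dunly costing 6.4
Total via Tarn: 4.4 + 6.4 = 10.8 km.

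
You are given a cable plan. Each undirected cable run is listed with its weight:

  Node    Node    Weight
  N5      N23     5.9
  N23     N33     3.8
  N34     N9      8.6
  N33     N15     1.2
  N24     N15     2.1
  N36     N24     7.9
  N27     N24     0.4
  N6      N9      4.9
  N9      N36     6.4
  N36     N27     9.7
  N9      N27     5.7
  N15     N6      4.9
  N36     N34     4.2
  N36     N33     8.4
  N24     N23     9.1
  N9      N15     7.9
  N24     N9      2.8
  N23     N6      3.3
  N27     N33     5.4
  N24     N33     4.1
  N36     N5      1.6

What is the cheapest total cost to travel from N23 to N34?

11.7

Shortest distances from N23:
N23: 0
N6: 3.3  (via N23)
N33: 3.8  (via N23)
N15: 5  (via N33)
N5: 5.9  (via N23)
N24: 7.1  (via N15)
N27: 7.5  (via N24)
N36: 7.5  (via N5)
N9: 8.2  (via N6)
N34: 11.7  (via N36)
Shortest route: N23–N5–N36–N34 = 11.7.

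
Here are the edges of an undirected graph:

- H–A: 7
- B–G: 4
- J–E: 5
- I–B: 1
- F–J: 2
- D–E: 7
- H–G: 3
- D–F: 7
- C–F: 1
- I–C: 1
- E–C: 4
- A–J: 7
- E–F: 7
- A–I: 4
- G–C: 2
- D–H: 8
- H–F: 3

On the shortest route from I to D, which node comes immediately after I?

C

Compare a few routes:
I - C - E - D: 1+4+7 = 12
I - C - F - D: 1+1+7 = 9
Cheapest is I - C - F - D at 9.
So from I the first move is to C.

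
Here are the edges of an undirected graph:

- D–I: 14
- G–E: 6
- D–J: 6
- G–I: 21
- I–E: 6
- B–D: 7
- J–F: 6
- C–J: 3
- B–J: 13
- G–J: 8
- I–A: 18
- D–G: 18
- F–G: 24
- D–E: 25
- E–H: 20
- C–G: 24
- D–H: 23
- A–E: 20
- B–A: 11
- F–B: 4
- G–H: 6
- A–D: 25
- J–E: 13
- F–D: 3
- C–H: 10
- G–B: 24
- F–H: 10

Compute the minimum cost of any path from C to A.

Settle nodes by increasing distance from C:
C: 0
J: 3  (via C)
D: 9  (via J)
F: 9  (via J)
H: 10  (via C)
G: 11  (via J)
B: 13  (via F)
E: 16  (via J)
I: 22  (via E)
A: 24  (via B)
Shortest route: C–J–F–B–A = 24.

24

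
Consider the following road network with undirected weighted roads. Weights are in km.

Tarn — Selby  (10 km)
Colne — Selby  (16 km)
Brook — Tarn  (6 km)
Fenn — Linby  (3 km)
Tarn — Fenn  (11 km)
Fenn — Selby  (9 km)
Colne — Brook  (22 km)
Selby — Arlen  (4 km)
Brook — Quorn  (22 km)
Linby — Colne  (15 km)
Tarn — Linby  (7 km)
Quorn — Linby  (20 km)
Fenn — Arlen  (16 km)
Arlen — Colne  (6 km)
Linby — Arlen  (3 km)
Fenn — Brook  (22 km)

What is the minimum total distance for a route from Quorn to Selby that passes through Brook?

38 km

Shortest Quorn→Brook: Quorn–Brook = 22
Best Brook to Selby: Brook–Tarn–Selby costing 16
Total via Brook: 22 + 16 = 38 km.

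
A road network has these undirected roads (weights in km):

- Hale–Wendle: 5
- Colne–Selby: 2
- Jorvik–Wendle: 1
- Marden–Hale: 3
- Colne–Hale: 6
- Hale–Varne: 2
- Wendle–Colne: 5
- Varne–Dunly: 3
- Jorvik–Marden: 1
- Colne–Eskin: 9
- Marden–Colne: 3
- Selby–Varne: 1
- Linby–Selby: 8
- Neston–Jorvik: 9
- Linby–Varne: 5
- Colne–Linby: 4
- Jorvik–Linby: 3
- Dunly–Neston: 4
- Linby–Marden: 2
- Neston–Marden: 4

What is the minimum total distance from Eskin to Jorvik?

13 km

Settle nodes by increasing distance from Eskin:
Eskin: 0
Colne: 9  (via Eskin)
Selby: 11  (via Colne)
Varne: 12  (via Selby)
Marden: 12  (via Colne)
Linby: 13  (via Colne)
Jorvik: 13  (via Marden)
Shortest route: Eskin–Colne–Marden–Jorvik = 13 km.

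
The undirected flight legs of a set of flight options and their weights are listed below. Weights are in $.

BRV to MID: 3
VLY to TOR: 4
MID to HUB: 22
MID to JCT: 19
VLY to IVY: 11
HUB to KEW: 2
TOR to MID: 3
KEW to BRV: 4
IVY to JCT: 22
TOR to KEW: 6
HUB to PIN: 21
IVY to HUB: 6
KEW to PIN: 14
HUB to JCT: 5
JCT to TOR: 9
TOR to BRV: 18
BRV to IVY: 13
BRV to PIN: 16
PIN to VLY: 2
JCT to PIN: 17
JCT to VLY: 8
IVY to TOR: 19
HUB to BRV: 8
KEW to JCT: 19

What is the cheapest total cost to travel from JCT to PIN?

$10

Settle nodes by increasing distance from JCT:
JCT: 0
HUB: 5  (via JCT)
KEW: 7  (via HUB)
VLY: 8  (via JCT)
TOR: 9  (via JCT)
PIN: 10  (via VLY)
Shortest route: JCT → VLY → PIN = $10.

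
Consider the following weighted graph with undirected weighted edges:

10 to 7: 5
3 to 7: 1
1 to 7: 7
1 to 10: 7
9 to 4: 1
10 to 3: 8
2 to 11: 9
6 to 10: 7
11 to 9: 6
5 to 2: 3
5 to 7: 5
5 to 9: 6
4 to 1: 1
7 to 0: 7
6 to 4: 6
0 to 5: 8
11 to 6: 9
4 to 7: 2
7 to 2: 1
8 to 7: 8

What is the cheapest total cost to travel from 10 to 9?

8

Enumerating some paths:
10 - 7 - 4 - 9: 5+2+1 = 8
10 - 1 - 4 - 9: 7+1+1 = 9
The minimum is 8 via 10 - 7 - 4 - 9.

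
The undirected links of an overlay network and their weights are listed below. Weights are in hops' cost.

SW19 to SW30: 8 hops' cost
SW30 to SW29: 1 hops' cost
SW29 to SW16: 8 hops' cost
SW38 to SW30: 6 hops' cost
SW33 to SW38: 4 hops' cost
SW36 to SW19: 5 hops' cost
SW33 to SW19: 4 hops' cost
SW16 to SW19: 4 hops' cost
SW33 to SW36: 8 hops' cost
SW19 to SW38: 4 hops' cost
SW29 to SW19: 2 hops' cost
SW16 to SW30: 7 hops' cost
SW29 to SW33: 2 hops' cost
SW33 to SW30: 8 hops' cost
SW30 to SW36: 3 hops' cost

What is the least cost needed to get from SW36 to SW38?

Shortest distances from SW36:
SW36: 0
SW30: 3  (via SW36)
SW29: 4  (via SW30)
SW19: 5  (via SW36)
SW33: 6  (via SW29)
SW38: 9  (via SW30)
Shortest route: SW36–SW30–SW38 = 9 hops' cost.

9 hops' cost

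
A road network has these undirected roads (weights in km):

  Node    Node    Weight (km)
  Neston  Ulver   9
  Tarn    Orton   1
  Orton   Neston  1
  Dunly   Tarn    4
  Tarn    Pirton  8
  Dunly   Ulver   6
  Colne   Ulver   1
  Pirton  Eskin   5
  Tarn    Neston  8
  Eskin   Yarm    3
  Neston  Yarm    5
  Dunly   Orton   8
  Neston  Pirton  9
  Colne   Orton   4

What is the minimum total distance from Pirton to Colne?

Candidate routes:
Pirton - Tarn - Orton - Colne: 8+1+4 = 13
Pirton - Neston - Ulver - Colne: 9+9+1 = 19
Pirton - Eskin - Yarm - Neston - Orton - Colne: 5+3+5+1+4 = 18
Pirton - Neston - Orton - Colne: 9+1+4 = 14
Cheapest is Pirton - Tarn - Orton - Colne at 13 km.

13 km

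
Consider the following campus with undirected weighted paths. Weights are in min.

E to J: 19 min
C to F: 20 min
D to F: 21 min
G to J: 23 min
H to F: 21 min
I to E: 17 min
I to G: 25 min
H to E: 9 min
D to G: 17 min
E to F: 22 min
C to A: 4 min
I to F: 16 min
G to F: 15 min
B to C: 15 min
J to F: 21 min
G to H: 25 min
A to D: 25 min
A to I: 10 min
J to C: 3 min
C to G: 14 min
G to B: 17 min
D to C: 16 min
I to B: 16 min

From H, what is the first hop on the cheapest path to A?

E

Compare a few routes:
H–E–J–C–A: 9+19+3+4 = 35
H–G–C–A: 25+14+4 = 43
H–E–I–A: 9+17+10 = 36
The minimum is 35 min via H–E–J–C–A.
So from H the first move is to E.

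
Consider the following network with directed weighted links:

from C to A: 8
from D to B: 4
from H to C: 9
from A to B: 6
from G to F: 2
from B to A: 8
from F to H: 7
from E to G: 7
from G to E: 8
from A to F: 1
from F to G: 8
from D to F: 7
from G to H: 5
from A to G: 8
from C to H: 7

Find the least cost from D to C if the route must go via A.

Best D to A: D → B → A costing 12
Best A to C: A → F → H → C costing 17
Total via A: 12 + 17 = 29.

29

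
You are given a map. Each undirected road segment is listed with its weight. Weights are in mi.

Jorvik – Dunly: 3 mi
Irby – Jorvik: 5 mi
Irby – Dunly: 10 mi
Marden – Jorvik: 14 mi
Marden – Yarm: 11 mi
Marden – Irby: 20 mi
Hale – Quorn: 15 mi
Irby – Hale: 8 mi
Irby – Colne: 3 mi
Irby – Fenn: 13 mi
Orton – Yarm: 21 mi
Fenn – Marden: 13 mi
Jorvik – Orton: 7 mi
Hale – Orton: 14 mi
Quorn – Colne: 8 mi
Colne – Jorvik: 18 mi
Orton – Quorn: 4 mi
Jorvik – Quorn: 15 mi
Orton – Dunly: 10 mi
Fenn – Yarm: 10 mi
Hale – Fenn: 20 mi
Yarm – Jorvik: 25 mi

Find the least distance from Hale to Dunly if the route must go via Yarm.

Best Hale to Yarm: Hale–Fenn–Yarm costing 30
Shortest Yarm→Dunly: Yarm–Jorvik–Dunly = 28
Total via Yarm: 30 + 28 = 58 mi.

58 mi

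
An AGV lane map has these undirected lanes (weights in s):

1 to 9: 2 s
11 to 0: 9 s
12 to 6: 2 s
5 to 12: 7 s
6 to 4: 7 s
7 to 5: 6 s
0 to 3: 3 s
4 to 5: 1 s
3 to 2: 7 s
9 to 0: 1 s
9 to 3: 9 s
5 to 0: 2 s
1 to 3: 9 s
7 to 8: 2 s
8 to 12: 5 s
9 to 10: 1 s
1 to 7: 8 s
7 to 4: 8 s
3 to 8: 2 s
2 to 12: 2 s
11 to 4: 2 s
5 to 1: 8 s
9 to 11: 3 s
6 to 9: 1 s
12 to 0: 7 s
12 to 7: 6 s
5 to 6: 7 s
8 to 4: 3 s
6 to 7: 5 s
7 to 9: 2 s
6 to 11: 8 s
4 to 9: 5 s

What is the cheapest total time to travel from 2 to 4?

Enumerating some paths:
2 - 12 - 5 - 4: 2+7+1 = 10
2 - 12 - 6 - 9 - 0 - 5 - 4: 2+2+1+1+2+1 = 9
Cheapest is 2 - 12 - 6 - 9 - 0 - 5 - 4 at 9 s.

9 s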